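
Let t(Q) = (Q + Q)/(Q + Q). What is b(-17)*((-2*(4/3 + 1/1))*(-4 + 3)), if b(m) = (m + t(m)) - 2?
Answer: -84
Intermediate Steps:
t(Q) = 1 (t(Q) = (2*Q)/((2*Q)) = (2*Q)*(1/(2*Q)) = 1)
b(m) = -1 + m (b(m) = (m + 1) - 2 = (1 + m) - 2 = -1 + m)
b(-17)*((-2*(4/3 + 1/1))*(-4 + 3)) = (-1 - 17)*((-2*(4/3 + 1/1))*(-4 + 3)) = -18*(-2*(4*(⅓) + 1*1))*(-1) = -18*(-2*(4/3 + 1))*(-1) = -18*(-2*7/3)*(-1) = -(-84)*(-1) = -18*14/3 = -84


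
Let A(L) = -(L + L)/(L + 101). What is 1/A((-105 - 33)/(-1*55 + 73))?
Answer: 140/23 ≈ 6.0870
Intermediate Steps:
A(L) = -2*L/(101 + L)
1/A((-105 - 33)/(-1*55 + 73)) = 1/(-2*(-105 - 33)/(-1*55 + 73)/(101 + (-105 - 33)/(-1*55 + 73))) = 1/(-2*(-138/(-55 + 73))/(101 - 138/(-55 + 73))) = 1/(-2*(-138/18)/(101 - 138/18)) = 1/(-2*(-138*1/18)/(101 - 138*1/18)) = 1/(-2*(-23/3)/(101 - 23/3)) = 1/(-2*(-23/3)/280/3) = 1/(-2*(-23/3)*3/280) = 1/(23/140) = 140/23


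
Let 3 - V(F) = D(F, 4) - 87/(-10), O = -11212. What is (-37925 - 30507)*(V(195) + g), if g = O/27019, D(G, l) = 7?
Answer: 121245525128/135095 ≈ 8.9748e+5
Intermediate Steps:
g = -11212/27019 ≈ -0.41497
V(F) = -127/10 (V(F) = 3 - (7 - 87/(-10)) = 3 - (7 - 87*(-1)/10) = 3 - (7 - 1*(-87/10)) = 3 - (7 + 87/10) = 3 - 1*157/10 = 3 - 157/10 = -127/10)
(-37925 - 30507)*(V(195) + g) = (-37925 - 30507)*(-127/10 - 11212/27019) = -68432*(-3543533/270190) = 121245525128/135095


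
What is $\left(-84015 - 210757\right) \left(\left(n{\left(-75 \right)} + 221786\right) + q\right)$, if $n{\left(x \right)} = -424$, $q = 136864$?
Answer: $-105594994472$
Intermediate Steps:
$\left(-84015 - 210757\right) \left(\left(n{\left(-75 \right)} + 221786\right) + q\right) = \left(-84015 - 210757\right) \left(\left(-424 + 221786\right) + 136864\right) = - 294772 \left(221362 + 136864\right) = \left(-294772\right) 358226 = -105594994472$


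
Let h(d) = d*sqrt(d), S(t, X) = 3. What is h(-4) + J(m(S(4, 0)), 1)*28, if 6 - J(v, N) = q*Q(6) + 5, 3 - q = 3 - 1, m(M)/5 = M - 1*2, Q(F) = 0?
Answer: 28 - 8*I ≈ 28.0 - 8.0*I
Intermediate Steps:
m(M) = -10 + 5*M (m(M) = 5*(M - 1*2) = 5*(M - 2) = 5*(-2 + M) = -10 + 5*M)
h(d) = d**(3/2)
q = 1 (q = 3 - (3 - 1) = 3 - 1*2 = 3 - 2 = 1)
J(v, N) = 1 (J(v, N) = 6 - (1*0 + 5) = 6 - (0 + 5) = 6 - 1*5 = 6 - 5 = 1)
h(-4) + J(m(S(4, 0)), 1)*28 = (-4)**(3/2) + 1*28 = -8*I + 28 = 28 - 8*I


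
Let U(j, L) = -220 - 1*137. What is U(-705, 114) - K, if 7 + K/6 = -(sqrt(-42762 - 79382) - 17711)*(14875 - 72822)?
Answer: 6157795587 - 1390728*I*sqrt(7634) ≈ 6.1578e+9 - 1.2151e+8*I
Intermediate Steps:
U(j, L) = -357 (U(j, L) = -220 - 137 = -357)
K = -6157795944 + 1390728*I*sqrt(7634) (K = -42 + 6*(-(sqrt(-42762 - 79382) - 17711)*(14875 - 72822)) = -42 + 6*(-(sqrt(-122144) - 17711)*(-57947)) = -42 + 6*(-(4*I*sqrt(7634) - 17711)*(-57947)) = -42 + 6*(-(-17711 + 4*I*sqrt(7634))*(-57947)) = -42 + 6*(-(1026299317 - 231788*I*sqrt(7634))) = -42 + 6*(-1026299317 + 231788*I*sqrt(7634)) = -42 + (-6157795902 + 1390728*I*sqrt(7634)) = -6157795944 + 1390728*I*sqrt(7634) ≈ -6.1578e+9 + 1.2151e+8*I)
U(-705, 114) - K = -357 - (-6157795944 + 1390728*I*sqrt(7634)) = -357 + (6157795944 - 1390728*I*sqrt(7634)) = 6157795587 - 1390728*I*sqrt(7634)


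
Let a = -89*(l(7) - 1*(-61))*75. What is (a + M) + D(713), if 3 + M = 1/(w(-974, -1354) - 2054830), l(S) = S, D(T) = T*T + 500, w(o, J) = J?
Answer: 113020209743/2056184 ≈ 54966.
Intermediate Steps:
D(T) = 500 + T² (D(T) = T² + 500 = 500 + T²)
M = -6168553/2056184 (M = -3 + 1/(-1354 - 2054830) = -3 + 1/(-2056184) = -3 - 1/2056184 = -6168553/2056184 ≈ -3.0000)
a = -453900 (a = -89*(7 - 1*(-61))*75 = -89*(7 + 61)*75 = -89*68*75 = -6052*75 = -453900)
(a + M) + D(713) = (-453900 - 6168553/2056184) + (500 + 713²) = -933308086153/2056184 + (500 + 508369) = -933308086153/2056184 + 508869 = 113020209743/2056184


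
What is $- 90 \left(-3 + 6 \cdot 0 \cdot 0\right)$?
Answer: $270$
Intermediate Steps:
$- 90 \left(-3 + 6 \cdot 0 \cdot 0\right) = - 90 \left(-3 + 0 \cdot 0\right) = - 90 \left(-3 + 0\right) = \left(-90\right) \left(-3\right) = 270$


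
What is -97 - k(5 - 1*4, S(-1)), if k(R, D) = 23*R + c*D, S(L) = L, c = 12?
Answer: -108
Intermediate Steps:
k(R, D) = 12*D + 23*R (k(R, D) = 23*R + 12*D = 12*D + 23*R)
-97 - k(5 - 1*4, S(-1)) = -97 - (12*(-1) + 23*(5 - 1*4)) = -97 - (-12 + 23*(5 - 4)) = -97 - (-12 + 23*1) = -97 - (-12 + 23) = -97 - 1*11 = -97 - 11 = -108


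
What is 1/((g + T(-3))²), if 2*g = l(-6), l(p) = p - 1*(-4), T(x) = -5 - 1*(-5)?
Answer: 1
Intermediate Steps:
T(x) = 0 (T(x) = -5 + 5 = 0)
l(p) = 4 + p (l(p) = p + 4 = 4 + p)
g = -1 (g = (4 - 6)/2 = (½)*(-2) = -1)
1/((g + T(-3))²) = 1/((-1 + 0)²) = 1/((-1)²) = 1/1 = 1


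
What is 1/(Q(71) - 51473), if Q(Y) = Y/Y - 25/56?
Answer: -56/2882457 ≈ -1.9428e-5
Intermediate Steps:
Q(Y) = 31/56 (Q(Y) = 1 - 25*1/56 = 1 - 25/56 = 31/56)
1/(Q(71) - 51473) = 1/(31/56 - 51473) = 1/(-2882457/56) = -56/2882457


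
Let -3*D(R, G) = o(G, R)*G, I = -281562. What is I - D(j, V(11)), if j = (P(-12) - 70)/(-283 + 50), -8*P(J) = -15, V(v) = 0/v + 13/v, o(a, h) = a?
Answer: -102206837/363 ≈ -2.8156e+5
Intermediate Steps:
V(v) = 13/v (V(v) = 0 + 13/v = 13/v)
P(J) = 15/8 (P(J) = -⅛*(-15) = 15/8)
j = 545/1864 (j = (15/8 - 70)/(-283 + 50) = -545/8/(-233) = -545/8*(-1/233) = 545/1864 ≈ 0.29238)
D(R, G) = -G²/3 (D(R, G) = -G*G/3 = -G²/3)
I - D(j, V(11)) = -281562 - (-1)*(13/11)²/3 = -281562 - (-1)*169/(3*121) = -281562 - 1*(-169/363) = -281562 + 169/363 = -102206837/363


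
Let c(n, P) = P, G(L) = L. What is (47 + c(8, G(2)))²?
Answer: 2401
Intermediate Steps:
(47 + c(8, G(2)))² = (47 + 2)² = 49² = 2401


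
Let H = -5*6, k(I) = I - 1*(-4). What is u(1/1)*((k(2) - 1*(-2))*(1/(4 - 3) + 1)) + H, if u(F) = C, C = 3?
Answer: 18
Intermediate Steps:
k(I) = 4 + I (k(I) = I + 4 = 4 + I)
H = -30
u(F) = 3
u(1/1)*((k(2) - 1*(-2))*(1/(4 - 3) + 1)) + H = 3*(((4 + 2) - 1*(-2))*(1/(4 - 3) + 1)) - 30 = 3*((6 + 2)*(1/1 + 1)) - 30 = 3*(8*(1 + 1)) - 30 = 3*(8*2) - 30 = 3*16 - 30 = 48 - 30 = 18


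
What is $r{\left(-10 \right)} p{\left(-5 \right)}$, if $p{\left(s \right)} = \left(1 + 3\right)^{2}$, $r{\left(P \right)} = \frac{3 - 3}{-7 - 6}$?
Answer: $0$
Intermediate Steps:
$r{\left(P \right)} = 0$ ($r{\left(P \right)} = \frac{0}{-13} = 0 \left(- \frac{1}{13}\right) = 0$)
$p{\left(s \right)} = 16$ ($p{\left(s \right)} = 4^{2} = 16$)
$r{\left(-10 \right)} p{\left(-5 \right)} = 0 \cdot 16 = 0$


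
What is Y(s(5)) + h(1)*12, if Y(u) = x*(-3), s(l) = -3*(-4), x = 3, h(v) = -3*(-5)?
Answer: 171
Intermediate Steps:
h(v) = 15
s(l) = 12
Y(u) = -9 (Y(u) = 3*(-3) = -9)
Y(s(5)) + h(1)*12 = -9 + 15*12 = -9 + 180 = 171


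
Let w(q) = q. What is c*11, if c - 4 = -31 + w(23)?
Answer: -44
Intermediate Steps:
c = -4 (c = 4 + (-31 + 23) = 4 - 8 = -4)
c*11 = -4*11 = -44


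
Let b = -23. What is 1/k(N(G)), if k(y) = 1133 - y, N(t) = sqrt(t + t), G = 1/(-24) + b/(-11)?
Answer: 149556/169446407 + 2*sqrt(17853)/169446407 ≈ 0.00088419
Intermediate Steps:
G = 541/264 (G = 1/(-24) - 23/(-11) = 1*(-1/24) - 23*(-1/11) = -1/24 + 23/11 = 541/264 ≈ 2.0492)
N(t) = sqrt(2)*sqrt(t) (N(t) = sqrt(2*t) = sqrt(2)*sqrt(t))
1/k(N(G)) = 1/(1133 - sqrt(2)*sqrt(541/264)) = 1/(1133 - sqrt(2)*sqrt(35706)/132) = 1/(1133 - sqrt(17853)/66)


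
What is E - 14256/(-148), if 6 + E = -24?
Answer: 2454/37 ≈ 66.324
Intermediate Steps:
E = -30 (E = -6 - 24 = -30)
E - 14256/(-148) = -30 - 14256/(-148) = -30 - 14256*(-1)/148 = -30 - 108*(-33/37) = -30 + 3564/37 = 2454/37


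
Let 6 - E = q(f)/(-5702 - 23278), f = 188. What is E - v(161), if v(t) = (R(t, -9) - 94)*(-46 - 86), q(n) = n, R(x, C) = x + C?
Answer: 55511237/7245 ≈ 7662.0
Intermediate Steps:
R(x, C) = C + x
E = 43517/7245 (E = 6 - 188/(-5702 - 23278) = 6 - 188/(-28980) = 6 - 188*(-1)/28980 = 6 - 1*(-47/7245) = 6 + 47/7245 = 43517/7245 ≈ 6.0065)
v(t) = 13596 - 132*t (v(t) = ((-9 + t) - 94)*(-46 - 86) = (-103 + t)*(-132) = 13596 - 132*t)
E - v(161) = 43517/7245 - (13596 - 132*161) = 43517/7245 - (13596 - 21252) = 43517/7245 - 1*(-7656) = 43517/7245 + 7656 = 55511237/7245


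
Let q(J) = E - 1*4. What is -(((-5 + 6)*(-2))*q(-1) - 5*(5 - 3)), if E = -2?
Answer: -2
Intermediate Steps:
q(J) = -6 (q(J) = -2 - 1*4 = -2 - 4 = -6)
-(((-5 + 6)*(-2))*q(-1) - 5*(5 - 3)) = -(((-5 + 6)*(-2))*(-6) - 5*(5 - 3)) = -((1*(-2))*(-6) - 5*2) = -(-2*(-6) - 10) = -(12 - 10) = -1*2 = -2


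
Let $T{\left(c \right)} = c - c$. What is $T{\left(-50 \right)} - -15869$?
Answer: $15869$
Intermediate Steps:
$T{\left(c \right)} = 0$
$T{\left(-50 \right)} - -15869 = 0 - -15869 = 0 + 15869 = 15869$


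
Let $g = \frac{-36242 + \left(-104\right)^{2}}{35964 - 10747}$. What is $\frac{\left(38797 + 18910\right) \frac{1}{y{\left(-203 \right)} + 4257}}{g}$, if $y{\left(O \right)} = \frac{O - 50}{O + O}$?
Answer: $- \frac{295405076057}{21975628235} \approx -13.442$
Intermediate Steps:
$y{\left(O \right)} = \frac{-50 + O}{2 O}$
$g = - \frac{25426}{25217}$ ($g = \frac{-36242 + 10816}{25217} = \left(-25426\right) \frac{1}{25217} = - \frac{25426}{25217} \approx -1.0083$)
$\frac{\left(38797 + 18910\right) \frac{1}{y{\left(-203 \right)} + 4257}}{g} = \frac{\left(38797 + 18910\right) \frac{1}{\frac{-50 - 203}{2 \left(-203\right)} + 4257}}{- \frac{25426}{25217}} = \frac{57707}{\frac{1}{2} \left(- \frac{1}{203}\right) \left(-253\right) + 4257} \left(- \frac{25217}{25426}\right) = \frac{57707}{\frac{253}{406} + 4257} \left(- \frac{25217}{25426}\right) = \frac{57707}{\frac{1728595}{406}} \left(- \frac{25217}{25426}\right) = 57707 \cdot \frac{406}{1728595} \left(- \frac{25217}{25426}\right) = \frac{23429042}{1728595} \left(- \frac{25217}{25426}\right) = - \frac{295405076057}{21975628235}$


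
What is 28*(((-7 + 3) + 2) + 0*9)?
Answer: -56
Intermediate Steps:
28*(((-7 + 3) + 2) + 0*9) = 28*((-4 + 2) + 0) = 28*(-2 + 0) = 28*(-2) = -56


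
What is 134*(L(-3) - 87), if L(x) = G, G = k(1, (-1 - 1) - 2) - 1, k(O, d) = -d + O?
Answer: -11122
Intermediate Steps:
k(O, d) = O - d
G = 4 (G = (1 - ((-1 - 1) - 2)) - 1 = (1 - (-2 - 2)) - 1 = (1 - 1*(-4)) - 1 = (1 + 4) - 1 = 5 - 1 = 4)
L(x) = 4
134*(L(-3) - 87) = 134*(4 - 87) = 134*(-83) = -11122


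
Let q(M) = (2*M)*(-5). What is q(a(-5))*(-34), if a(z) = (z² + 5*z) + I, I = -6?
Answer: -2040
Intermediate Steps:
a(z) = -6 + z² + 5*z (a(z) = (z² + 5*z) - 6 = -6 + z² + 5*z)
q(M) = -10*M
q(a(-5))*(-34) = -10*(-6 + (-5)² + 5*(-5))*(-34) = -10*(-6 + 25 - 25)*(-34) = -10*(-6)*(-34) = 60*(-34) = -2040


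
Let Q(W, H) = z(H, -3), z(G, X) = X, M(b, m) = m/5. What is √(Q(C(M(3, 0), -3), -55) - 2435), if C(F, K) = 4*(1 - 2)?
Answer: I*√2438 ≈ 49.376*I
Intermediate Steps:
M(b, m) = m/5 (M(b, m) = m*(⅕) = m/5)
C(F, K) = -4 (C(F, K) = 4*(-1) = -4)
Q(W, H) = -3
√(Q(C(M(3, 0), -3), -55) - 2435) = √(-3 - 2435) = √(-2438) = I*√2438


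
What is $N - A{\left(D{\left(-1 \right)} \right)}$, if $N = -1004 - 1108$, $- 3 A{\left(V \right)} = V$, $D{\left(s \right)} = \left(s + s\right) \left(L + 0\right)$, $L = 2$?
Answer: $- \frac{6340}{3} \approx -2113.3$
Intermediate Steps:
$D{\left(s \right)} = 4 s$ ($D{\left(s \right)} = \left(s + s\right) \left(2 + 0\right) = 2 s 2 = 4 s$)
$A{\left(V \right)} = - \frac{V}{3}$
$N = -2112$ ($N = -1004 - 1108 = -2112$)
$N - A{\left(D{\left(-1 \right)} \right)} = -2112 - - \frac{4 \left(-1\right)}{3} = -2112 - \left(- \frac{1}{3}\right) \left(-4\right) = -2112 - \frac{4}{3} = - \frac{6340}{3}$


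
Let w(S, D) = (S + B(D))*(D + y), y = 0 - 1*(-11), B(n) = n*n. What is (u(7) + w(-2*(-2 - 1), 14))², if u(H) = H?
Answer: 25573249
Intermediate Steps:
B(n) = n²
y = 11 (y = 0 + 11 = 11)
w(S, D) = (11 + D)*(S + D²) (w(S, D) = (S + D²)*(D + 11) = (S + D²)*(11 + D) = (11 + D)*(S + D²))
(u(7) + w(-2*(-2 - 1), 14))² = (7 + (14³ + 11*(-2*(-2 - 1)) + 11*14² + 14*(-2*(-2 - 1))))² = (7 + (2744 + 11*(-2*(-3)) + 11*196 + 14*(-2*(-3))))² = (7 + (2744 + 11*6 + 2156 + 14*6))² = (7 + (2744 + 66 + 2156 + 84))² = (7 + 5050)² = 5057² = 25573249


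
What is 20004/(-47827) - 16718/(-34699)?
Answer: 105452990/1659549073 ≈ 0.063543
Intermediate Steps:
20004/(-47827) - 16718/(-34699) = 20004*(-1/47827) - 16718*(-1/34699) = -20004/47827 + 16718/34699 = 105452990/1659549073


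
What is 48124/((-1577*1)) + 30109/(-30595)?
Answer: -1519835673/48248315 ≈ -31.500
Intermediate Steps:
48124/((-1577*1)) + 30109/(-30595) = 48124/(-1577) + 30109*(-1/30595) = 48124*(-1/1577) - 30109/30595 = -48124/1577 - 30109/30595 = -1519835673/48248315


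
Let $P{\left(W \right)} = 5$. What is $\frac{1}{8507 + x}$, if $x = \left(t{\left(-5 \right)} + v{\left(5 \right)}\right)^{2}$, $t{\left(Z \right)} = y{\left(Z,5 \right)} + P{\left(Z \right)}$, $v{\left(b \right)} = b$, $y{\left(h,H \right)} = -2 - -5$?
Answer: $\frac{1}{8676} \approx 0.00011526$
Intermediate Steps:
$y{\left(h,H \right)} = 3$ ($y{\left(h,H \right)} = -2 + 5 = 3$)
$t{\left(Z \right)} = 8$ ($t{\left(Z \right)} = 3 + 5 = 8$)
$x = 169$ ($x = \left(8 + 5\right)^{2} = 13^{2} = 169$)
$\frac{1}{8507 + x} = \frac{1}{8507 + 169} = \frac{1}{8676}$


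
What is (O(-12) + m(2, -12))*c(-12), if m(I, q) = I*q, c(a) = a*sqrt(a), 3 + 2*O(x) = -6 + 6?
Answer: 612*I*sqrt(3) ≈ 1060.0*I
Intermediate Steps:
O(x) = -3/2 (O(x) = -3/2 + (-6 + 6)/2 = -3/2 + (1/2)*0 = -3/2 + 0 = -3/2)
c(a) = a**(3/2)
(O(-12) + m(2, -12))*c(-12) = (-3/2 + 2*(-12))*(-12)**(3/2) = (-3/2 - 24)*(-24*I*sqrt(3)) = -(-612)*I*sqrt(3) = 612*I*sqrt(3)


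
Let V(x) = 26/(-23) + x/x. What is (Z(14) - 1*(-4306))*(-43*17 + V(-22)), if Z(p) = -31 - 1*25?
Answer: -71468000/23 ≈ -3.1073e+6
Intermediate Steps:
Z(p) = -56 (Z(p) = -31 - 25 = -56)
V(x) = -3/23 (V(x) = 26*(-1/23) + 1 = -26/23 + 1 = -3/23)
(Z(14) - 1*(-4306))*(-43*17 + V(-22)) = (-56 - 1*(-4306))*(-43*17 - 3/23) = (-56 + 4306)*(-731 - 3/23) = 4250*(-16816/23) = -71468000/23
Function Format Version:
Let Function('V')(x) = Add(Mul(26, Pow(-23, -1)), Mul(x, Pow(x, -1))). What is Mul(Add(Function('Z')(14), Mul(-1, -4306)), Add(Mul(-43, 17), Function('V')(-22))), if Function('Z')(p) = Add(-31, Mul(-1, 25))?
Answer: Rational(-71468000, 23) ≈ -3.1073e+6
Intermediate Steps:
Function('Z')(p) = -56 (Function('Z')(p) = Add(-31, -25) = -56)
Function('V')(x) = Rational(-3, 23) (Function('V')(x) = Add(Mul(26, Rational(-1, 23)), 1) = Add(Rational(-26, 23), 1) = Rational(-3, 23))
Mul(Add(Function('Z')(14), Mul(-1, -4306)), Add(Mul(-43, 17), Function('V')(-22))) = Mul(Add(-56, Mul(-1, -4306)), Add(Mul(-43, 17), Rational(-3, 23))) = Mul(Add(-56, 4306), Add(-731, Rational(-3, 23))) = Mul(4250, Rational(-16816, 23)) = Rational(-71468000, 23)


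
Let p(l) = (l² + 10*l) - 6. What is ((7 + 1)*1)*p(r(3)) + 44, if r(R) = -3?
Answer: -172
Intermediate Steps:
p(l) = -6 + l² + 10*l
((7 + 1)*1)*p(r(3)) + 44 = ((7 + 1)*1)*(-6 + (-3)² + 10*(-3)) + 44 = (8*1)*(-6 + 9 - 30) + 44 = 8*(-27) + 44 = -216 + 44 = -172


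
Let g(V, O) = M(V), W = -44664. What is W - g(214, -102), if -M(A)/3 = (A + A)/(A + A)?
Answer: -44661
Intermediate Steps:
M(A) = -3 (M(A) = -3*(A + A)/(A + A) = -3*2*A/(2*A) = -3*2*A*1/(2*A) = -3*1 = -3)
g(V, O) = -3
W - g(214, -102) = -44664 - 1*(-3) = -44664 + 3 = -44661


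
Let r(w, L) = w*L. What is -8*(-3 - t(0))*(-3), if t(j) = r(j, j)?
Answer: -72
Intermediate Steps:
r(w, L) = L*w
t(j) = j² (t(j) = j*j = j²)
-8*(-3 - t(0))*(-3) = -8*(-3 - 1*0²)*(-3) = -8*(-3 - 1*0)*(-3) = -8*(-3 + 0)*(-3) = -8*(-3)*(-3) = 24*(-3) = -72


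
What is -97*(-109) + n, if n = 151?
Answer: 10724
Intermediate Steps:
-97*(-109) + n = -97*(-109) + 151 = 10573 + 151 = 10724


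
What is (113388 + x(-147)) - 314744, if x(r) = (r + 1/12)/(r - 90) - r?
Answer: -572236633/2844 ≈ -2.0121e+5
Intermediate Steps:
x(r) = -r + (1/12 + r)/(-90 + r) (x(r) = (r + 1/12)/(-90 + r) - r = (1/12 + r)/(-90 + r) - r = -r + (1/12 + r)/(-90 + r))
(113388 + x(-147)) - 314744 = (113388 + (1/12 - 1*(-147)² + 91*(-147))/(-90 - 147)) - 314744 = (113388 + (1/12 - 1*21609 - 13377)/(-237)) - 314744 = (113388 - (1/12 - 21609 - 13377)/237) - 314744 = (113388 - 1/237*(-419831/12)) - 314744 = (113388 + 419831/2844) - 314744 = 322895303/2844 - 314744 = -572236633/2844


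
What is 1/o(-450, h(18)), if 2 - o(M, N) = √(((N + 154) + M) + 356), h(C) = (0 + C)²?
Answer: -1/190 - 2*√6/95 ≈ -0.056831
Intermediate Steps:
h(C) = C²
o(M, N) = 2 - √(510 + M + N) (o(M, N) = 2 - √(((N + 154) + M) + 356) = 2 - √(((154 + N) + M) + 356) = 2 - √((154 + M + N) + 356) = 2 - √(510 + M + N))
1/o(-450, h(18)) = 1/(2 - √(510 - 450 + 18²)) = 1/(2 - √(510 - 450 + 324)) = 1/(2 - √384) = 1/(2 - 8*√6)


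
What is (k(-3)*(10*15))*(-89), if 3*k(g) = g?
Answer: 13350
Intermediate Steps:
k(g) = g/3
(k(-3)*(10*15))*(-89) = (((1/3)*(-3))*(10*15))*(-89) = -1*150*(-89) = -150*(-89) = 13350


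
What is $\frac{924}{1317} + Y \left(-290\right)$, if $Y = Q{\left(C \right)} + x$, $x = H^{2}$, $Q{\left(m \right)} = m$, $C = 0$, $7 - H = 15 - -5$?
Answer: $- \frac{21515082}{439} \approx -49009.0$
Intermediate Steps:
$H = -13$ ($H = 7 - \left(15 - -5\right) = 7 - \left(15 + 5\right) = 7 - 20 = -13$)
$x = 169$ ($x = \left(-13\right)^{2} = 169$)
$Y = 169$ ($Y = 0 + 169 = 169$)
$\frac{924}{1317} + Y \left(-290\right) = \frac{924}{1317} + 169 \left(-290\right) = 924 \cdot \frac{1}{1317} - 49010 = \frac{308}{439} - 49010 = - \frac{21515082}{439}$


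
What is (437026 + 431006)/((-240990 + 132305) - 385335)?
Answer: -217008/123505 ≈ -1.7571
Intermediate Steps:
(437026 + 431006)/((-240990 + 132305) - 385335) = 868032/(-108685 - 385335) = 868032/(-494020) = 868032*(-1/494020) = -217008/123505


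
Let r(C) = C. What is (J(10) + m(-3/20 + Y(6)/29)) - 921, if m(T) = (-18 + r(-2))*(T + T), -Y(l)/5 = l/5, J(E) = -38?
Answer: -27397/29 ≈ -944.72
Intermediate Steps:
Y(l) = -l (Y(l) = -5*l/5 = -l)
m(T) = -40*T (m(T) = (-18 - 2)*(T + T) = -40*T)
(J(10) + m(-3/20 + Y(6)/29)) - 921 = (-38 - 40*(-3/20 - 1*6/29)) - 921 = (-38 - 40*(-3*1/20 - 6*1/29)) - 921 = (-38 - 40*(-3/20 - 6/29)) - 921 = (-38 - 40*(-207/580)) - 921 = (-38 + 414/29) - 921 = -688/29 - 921 = -27397/29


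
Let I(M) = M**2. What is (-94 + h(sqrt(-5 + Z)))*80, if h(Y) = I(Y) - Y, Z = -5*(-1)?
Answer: -7520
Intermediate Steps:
Z = 5
h(Y) = Y**2 - Y
(-94 + h(sqrt(-5 + Z)))*80 = (-94 + sqrt(-5 + 5)*(-1 + sqrt(-5 + 5)))*80 = (-94 + sqrt(0)*(-1 + sqrt(0)))*80 = (-94 + 0*(-1 + 0))*80 = (-94 + 0*(-1))*80 = (-94 + 0)*80 = -94*80 = -7520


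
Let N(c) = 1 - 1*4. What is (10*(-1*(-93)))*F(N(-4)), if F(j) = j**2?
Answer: 8370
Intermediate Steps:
N(c) = -3 (N(c) = 1 - 4 = -3)
(10*(-1*(-93)))*F(N(-4)) = (10*(-1*(-93)))*(-3)**2 = (10*93)*9 = 930*9 = 8370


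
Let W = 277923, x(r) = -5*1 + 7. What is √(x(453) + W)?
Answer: 5*√11117 ≈ 527.19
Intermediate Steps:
x(r) = 2 (x(r) = -5 + 7 = 2)
√(x(453) + W) = √(2 + 277923) = √277925 = 5*√11117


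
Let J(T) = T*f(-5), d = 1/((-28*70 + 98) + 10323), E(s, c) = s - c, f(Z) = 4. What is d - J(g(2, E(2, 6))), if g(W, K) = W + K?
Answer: 67689/8461 ≈ 8.0001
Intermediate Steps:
g(W, K) = K + W
d = 1/8461 (d = 1/((-1960 + 98) + 10323) = 1/(-1862 + 10323) = 1/8461 ≈ 0.00011819)
J(T) = 4*T (J(T) = T*4 = 4*T)
d - J(g(2, E(2, 6))) = 1/8461 - 4*((2 - 1*6) + 2) = 1/8461 - 4*((2 - 6) + 2) = 1/8461 - 4*(-4 + 2) = 1/8461 - 4*(-2) = 1/8461 - 1*(-8) = 1/8461 + 8 = 67689/8461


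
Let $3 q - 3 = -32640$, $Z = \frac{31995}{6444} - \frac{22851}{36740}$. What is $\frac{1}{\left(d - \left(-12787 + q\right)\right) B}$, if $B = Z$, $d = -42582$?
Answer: $- \frac{1644115}{135071334234} \approx -1.2172 \cdot 10^{-5}$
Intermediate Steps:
$Z = \frac{14281173}{3288230}$ ($Z = 31995 \cdot \frac{1}{6444} - \frac{22851}{36740} = \frac{3555}{716} - \frac{22851}{36740} = \frac{14281173}{3288230} \approx 4.3431$)
$B = \frac{14281173}{3288230} \approx 4.3431$
$q = -10879$ ($q = 1 + \frac{1}{3} \left(-32640\right) = 1 - 10880 = -10879$)
$\frac{1}{\left(d - \left(-12787 + q\right)\right) B} = \frac{1}{\left(-42582 + \left(12787 - -10879\right)\right) \frac{14281173}{3288230}} = \frac{1}{-42582 + \left(12787 + 10879\right)} \frac{3288230}{14281173} = \frac{1}{-42582 + 23666} \cdot \frac{3288230}{14281173} = \frac{1}{-18916} \cdot \frac{3288230}{14281173} = \left(- \frac{1}{18916}\right) \frac{3288230}{14281173} = - \frac{1644115}{135071334234}$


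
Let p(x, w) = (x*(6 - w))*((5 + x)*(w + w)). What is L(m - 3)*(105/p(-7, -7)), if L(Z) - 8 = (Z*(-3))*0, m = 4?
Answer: -30/91 ≈ -0.32967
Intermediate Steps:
p(x, w) = 2*w*x*(5 + x)*(6 - w) (p(x, w) = (x*(6 - w))*((5 + x)*(2*w)) = (x*(6 - w))*(2*w*(5 + x)) = 2*w*x*(5 + x)*(6 - w))
L(Z) = 8 (L(Z) = 8 + (Z*(-3))*0 = 8 - 3*Z*0 = 8 + 0 = 8)
L(m - 3)*(105/p(-7, -7)) = 8*(105/((2*(-7)*(-7)*(30 - 5*(-7) + 6*(-7) - 1*(-7)*(-7))))) = 8*(105/((2*(-7)*(-7)*(30 + 35 - 42 - 49)))) = 8*(105/((2*(-7)*(-7)*(-26)))) = 8*(105/(-2548)) = 8*(105*(-1/2548)) = 8*(-15/364) = -30/91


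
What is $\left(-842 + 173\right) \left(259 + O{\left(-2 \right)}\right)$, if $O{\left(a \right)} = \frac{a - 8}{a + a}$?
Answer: $- \frac{349887}{2} \approx -1.7494 \cdot 10^{5}$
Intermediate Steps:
$O{\left(a \right)} = \frac{-8 + a}{2 a}$
$\left(-842 + 173\right) \left(259 + O{\left(-2 \right)}\right) = \left(-842 + 173\right) \left(259 + \frac{-8 - 2}{2 \left(-2\right)}\right) = - 669 \left(259 + \frac{1}{2} \left(- \frac{1}{2}\right) \left(-10\right)\right) = - 669 \left(259 + \frac{5}{2}\right) = \left(-669\right) \frac{523}{2} = - \frac{349887}{2}$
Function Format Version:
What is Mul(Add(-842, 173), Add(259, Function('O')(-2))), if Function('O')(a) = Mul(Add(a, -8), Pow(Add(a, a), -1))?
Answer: Rational(-349887, 2) ≈ -1.7494e+5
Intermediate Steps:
Function('O')(a) = Mul(Rational(1, 2), Pow(a, -1), Add(-8, a)) (Function('O')(a) = Mul(Add(-8, a), Pow(Mul(2, a), -1)) = Mul(Add(-8, a), Mul(Rational(1, 2), Pow(a, -1))) = Mul(Rational(1, 2), Pow(a, -1), Add(-8, a)))
Mul(Add(-842, 173), Add(259, Function('O')(-2))) = Mul(Add(-842, 173), Add(259, Mul(Rational(1, 2), Pow(-2, -1), Add(-8, -2)))) = Mul(-669, Add(259, Mul(Rational(1, 2), Rational(-1, 2), -10))) = Mul(-669, Add(259, Rational(5, 2))) = Mul(-669, Rational(523, 2)) = Rational(-349887, 2)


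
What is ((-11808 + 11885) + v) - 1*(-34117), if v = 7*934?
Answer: 40732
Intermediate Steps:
v = 6538
((-11808 + 11885) + v) - 1*(-34117) = ((-11808 + 11885) + 6538) - 1*(-34117) = (77 + 6538) + 34117 = 6615 + 34117 = 40732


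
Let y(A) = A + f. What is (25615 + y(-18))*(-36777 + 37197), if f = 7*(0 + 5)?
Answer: 10765440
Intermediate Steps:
f = 35 (f = 7*5 = 35)
y(A) = 35 + A (y(A) = A + 35 = 35 + A)
(25615 + y(-18))*(-36777 + 37197) = (25615 + (35 - 18))*(-36777 + 37197) = (25615 + 17)*420 = 25632*420 = 10765440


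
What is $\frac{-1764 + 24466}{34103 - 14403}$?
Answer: $\frac{11351}{9850} \approx 1.1524$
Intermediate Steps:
$\frac{-1764 + 24466}{34103 - 14403} = \frac{22702}{19700} = 22702 \cdot \frac{1}{19700} = \frac{11351}{9850}$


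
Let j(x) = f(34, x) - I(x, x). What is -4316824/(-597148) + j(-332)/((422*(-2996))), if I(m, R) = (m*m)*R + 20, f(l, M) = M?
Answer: -512319721290/23593168193 ≈ -21.715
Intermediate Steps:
I(m, R) = 20 + R*m**2 (I(m, R) = m**2*R + 20 = R*m**2 + 20 = 20 + R*m**2)
j(x) = -20 + x - x**3 (j(x) = x - (20 + x*x**2) = x - (20 + x**3) = x + (-20 - x**3) = -20 + x - x**3)
-4316824/(-597148) + j(-332)/((422*(-2996))) = -4316824/(-597148) + (-20 - 332 - 1*(-332)**3)/((422*(-2996))) = -4316824*(-1/597148) + (-20 - 332 - 1*(-36594368))/(-1264312) = 1079206/149287 + (-20 - 332 + 36594368)*(-1/1264312) = 1079206/149287 + 36594016*(-1/1264312) = 1079206/149287 - 4574252/158039 = -512319721290/23593168193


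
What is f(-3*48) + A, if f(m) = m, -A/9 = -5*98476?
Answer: 4431276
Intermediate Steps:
A = 4431420 (A = -(-45)*98476 = -9*(-492380) = 4431420)
f(-3*48) + A = -3*48 + 4431420 = -144 + 4431420 = 4431276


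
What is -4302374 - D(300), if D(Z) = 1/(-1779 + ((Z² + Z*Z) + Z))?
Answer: -768064108855/178521 ≈ -4.3024e+6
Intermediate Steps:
D(Z) = 1/(-1779 + Z + 2*Z²) (D(Z) = 1/(-1779 + ((Z² + Z²) + Z)) = 1/(-1779 + (2*Z² + Z)) = 1/(-1779 + (Z + 2*Z²)) = 1/(-1779 + Z + 2*Z²))
-4302374 - D(300) = -4302374 - 1/(-1779 + 300 + 2*300²) = -4302374 - 1/(-1779 + 300 + 2*90000) = -4302374 - 1/(-1779 + 300 + 180000) = -4302374 - 1/178521 = -768064108855/178521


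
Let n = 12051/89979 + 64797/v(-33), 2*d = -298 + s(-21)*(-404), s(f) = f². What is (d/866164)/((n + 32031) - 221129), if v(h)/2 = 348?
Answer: 155225712214/284787411497598477 ≈ 5.4506e-7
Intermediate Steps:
v(h) = 696 (v(h) = 2*348 = 696)
d = -89231 (d = (-298 + (-21)²*(-404))/2 = (-298 + 441*(-404))/2 = (-298 - 178164)/2 = (½)*(-178462) = -89231)
n = 648750751/6958376 (n = 12051/89979 + 64797/696 = 12051*(1/89979) + 64797*(1/696) = 4017/29993 + 21599/232 = 648750751/6958376 ≈ 93.233)
(d/866164)/((n + 32031) - 221129) = (-89231/866164)/((648750751/6958376 + 32031) - 221129) = (-89231*1/866164)/(223532492407/6958376 - 221129) = -89231/(866164*(-1315166234097/6958376)) = -89231/866164*(-6958376/1315166234097) = 155225712214/284787411497598477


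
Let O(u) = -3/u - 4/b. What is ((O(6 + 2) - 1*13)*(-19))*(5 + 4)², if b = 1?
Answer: 213921/8 ≈ 26740.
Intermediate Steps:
O(u) = -4 - 3/u (O(u) = -3/u - 4/1 = -3/u - 4*1 = -3/u - 4 = -4 - 3/u)
((O(6 + 2) - 1*13)*(-19))*(5 + 4)² = (((-4 - 3/(6 + 2)) - 1*13)*(-19))*(5 + 4)² = (((-4 - 3/8) - 13)*(-19))*9² = (((-4 - 3*⅛) - 13)*(-19))*81 = (((-4 - 3/8) - 13)*(-19))*81 = ((-35/8 - 13)*(-19))*81 = -139/8*(-19)*81 = (2641/8)*81 = 213921/8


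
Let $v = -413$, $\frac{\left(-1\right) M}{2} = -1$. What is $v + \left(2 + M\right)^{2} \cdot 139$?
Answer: $1811$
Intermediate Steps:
$M = 2$ ($M = \left(-2\right) \left(-1\right) = 2$)
$v + \left(2 + M\right)^{2} \cdot 139 = -413 + \left(2 + 2\right)^{2} \cdot 139 = -413 + 4^{2} \cdot 139 = -413 + 16 \cdot 139 = -413 + 2224 = 1811$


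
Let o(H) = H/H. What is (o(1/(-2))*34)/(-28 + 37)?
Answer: 34/9 ≈ 3.7778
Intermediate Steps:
o(H) = 1
(o(1/(-2))*34)/(-28 + 37) = (1*34)/(-28 + 37) = 34/9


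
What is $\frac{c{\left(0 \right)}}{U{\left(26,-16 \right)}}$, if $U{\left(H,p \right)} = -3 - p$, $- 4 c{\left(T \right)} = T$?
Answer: $0$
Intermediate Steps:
$c{\left(T \right)} = - \frac{T}{4}$
$\frac{c{\left(0 \right)}}{U{\left(26,-16 \right)}} = \frac{\left(- \frac{1}{4}\right) 0}{-3 - -16} = \frac{0}{-3 + 16} = \frac{0}{13} = 0 \cdot \frac{1}{13} = 0$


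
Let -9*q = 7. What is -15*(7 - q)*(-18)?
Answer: 2100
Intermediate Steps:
q = -7/9 (q = -1/9*7 = -7/9 ≈ -0.77778)
-15*(7 - q)*(-18) = -15*(7 - 1*(-7/9))*(-18) = -15*(7 + 7/9)*(-18) = -15*70/9*(-18) = -350/3*(-18) = 2100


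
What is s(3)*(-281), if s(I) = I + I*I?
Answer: -3372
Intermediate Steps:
s(I) = I + I²
s(3)*(-281) = (3*(1 + 3))*(-281) = (3*4)*(-281) = 12*(-281) = -3372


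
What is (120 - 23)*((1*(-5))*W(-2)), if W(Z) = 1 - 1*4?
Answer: 1455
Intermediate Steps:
W(Z) = -3 (W(Z) = 1 - 4 = -3)
(120 - 23)*((1*(-5))*W(-2)) = (120 - 23)*((1*(-5))*(-3)) = 97*(-5*(-3)) = 97*15 = 1455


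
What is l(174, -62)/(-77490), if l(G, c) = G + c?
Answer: -8/5535 ≈ -0.0014453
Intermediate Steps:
l(174, -62)/(-77490) = (174 - 62)/(-77490) = 112*(-1/77490) = -8/5535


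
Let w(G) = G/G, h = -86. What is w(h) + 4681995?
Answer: 4681996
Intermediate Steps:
w(G) = 1
w(h) + 4681995 = 1 + 4681995 = 4681996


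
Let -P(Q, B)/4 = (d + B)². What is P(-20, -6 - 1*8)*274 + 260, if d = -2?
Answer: -280316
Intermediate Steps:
P(Q, B) = -4*(-2 + B)²
P(-20, -6 - 1*8)*274 + 260 = -4*(-2 + (-6 - 1*8))²*274 + 260 = -4*(-2 + (-6 - 8))²*274 + 260 = -4*(-2 - 14)²*274 + 260 = -4*(-16)²*274 + 260 = -4*256*274 + 260 = -1024*274 + 260 = -280576 + 260 = -280316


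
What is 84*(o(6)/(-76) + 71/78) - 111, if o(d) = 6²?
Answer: -18359/247 ≈ -74.328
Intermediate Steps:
o(d) = 36
84*(o(6)/(-76) + 71/78) - 111 = 84*(36/(-76) + 71/78) - 111 = 84*(36*(-1/76) + 71*(1/78)) - 111 = 84*(-9/19 + 71/78) - 111 = 84*(647/1482) - 111 = 9058/247 - 111 = -18359/247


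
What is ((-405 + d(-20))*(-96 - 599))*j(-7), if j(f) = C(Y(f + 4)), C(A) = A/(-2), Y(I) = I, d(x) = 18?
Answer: 806895/2 ≈ 4.0345e+5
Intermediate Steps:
C(A) = -A/2 (C(A) = A*(-½) = -A/2)
j(f) = -2 - f/2 (j(f) = -(f + 4)/2 = -(4 + f)/2 = -2 - f/2)
((-405 + d(-20))*(-96 - 599))*j(-7) = ((-405 + 18)*(-96 - 599))*(-2 - ½*(-7)) = (-387*(-695))*(-2 + 7/2) = 268965*(3/2) = 806895/2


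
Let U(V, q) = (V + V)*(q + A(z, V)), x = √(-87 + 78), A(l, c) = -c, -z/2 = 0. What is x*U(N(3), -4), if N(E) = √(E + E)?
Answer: I*(-36 - 24*√6) ≈ -94.788*I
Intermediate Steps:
z = 0 (z = -2*0 = 0)
N(E) = √2*√E (N(E) = √(2*E) = √2*√E)
x = 3*I (x = √(-9) = 3*I ≈ 3.0*I)
U(V, q) = 2*V*(q - V) (U(V, q) = (V + V)*(q - V) = (2*V)*(q - V) = 2*V*(q - V))
x*U(N(3), -4) = (3*I)*(2*(√2*√3)*(-4 - √2*√3)) = (3*I)*(2*√6*(-4 - √6)) = 6*I*√6*(-4 - √6)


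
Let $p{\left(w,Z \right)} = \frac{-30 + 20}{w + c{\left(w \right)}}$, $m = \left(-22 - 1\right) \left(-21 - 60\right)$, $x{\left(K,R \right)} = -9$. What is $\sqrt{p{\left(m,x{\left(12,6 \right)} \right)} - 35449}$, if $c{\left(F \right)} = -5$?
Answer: $\frac{i \sqrt{30593945054}}{929} \approx 188.28 i$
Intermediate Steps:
$m = 1863$ ($m = \left(-23\right) \left(-81\right) = 1863$)
$p{\left(w,Z \right)} = - \frac{10}{-5 + w}$ ($p{\left(w,Z \right)} = \frac{-30 + 20}{w - 5} = - \frac{10}{-5 + w}$)
$\sqrt{p{\left(m,x{\left(12,6 \right)} \right)} - 35449} = \sqrt{- \frac{10}{-5 + 1863} - 35449} = \sqrt{- \frac{10}{1858} - 35449} = \sqrt{\left(-10\right) \frac{1}{1858} - 35449} = \sqrt{- \frac{5}{929} - 35449} = \sqrt{- \frac{32932126}{929}} = \frac{i \sqrt{30593945054}}{929}$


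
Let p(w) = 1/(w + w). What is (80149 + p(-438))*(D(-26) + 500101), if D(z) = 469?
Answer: 17572640749055/438 ≈ 4.0120e+10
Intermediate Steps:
p(w) = 1/(2*w)
(80149 + p(-438))*(D(-26) + 500101) = (80149 + (½)/(-438))*(469 + 500101) = (80149 + (½)*(-1/438))*500570 = (80149 - 1/876)*500570 = (70210523/876)*500570 = 17572640749055/438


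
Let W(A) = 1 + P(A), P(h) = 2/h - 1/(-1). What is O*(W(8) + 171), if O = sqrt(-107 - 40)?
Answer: 4851*I*sqrt(3)/4 ≈ 2100.5*I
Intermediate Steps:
P(h) = 1 + 2/h (P(h) = 2/h - 1*(-1) = 2/h + 1 = 1 + 2/h)
O = 7*I*sqrt(3) (O = sqrt(-147) = 7*I*sqrt(3) ≈ 12.124*I)
W(A) = 1 + (2 + A)/A
O*(W(8) + 171) = (7*I*sqrt(3))*((2 + 2/8) + 171) = (7*I*sqrt(3))*((2 + 2*(1/8)) + 171) = (7*I*sqrt(3))*((2 + 1/4) + 171) = (7*I*sqrt(3))*(9/4 + 171) = (7*I*sqrt(3))*(693/4) = 4851*I*sqrt(3)/4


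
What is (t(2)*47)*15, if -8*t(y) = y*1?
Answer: -705/4 ≈ -176.25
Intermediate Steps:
t(y) = -y/8
(t(2)*47)*15 = (-⅛*2*47)*15 = -¼*47*15 = -47/4*15 = -705/4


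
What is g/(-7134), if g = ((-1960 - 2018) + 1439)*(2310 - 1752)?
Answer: 236127/1189 ≈ 198.59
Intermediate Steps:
g = -1416762 (g = (-3978 + 1439)*558 = -2539*558 = -1416762)
g/(-7134) = -1416762/(-7134) = -1416762*(-1/7134) = 236127/1189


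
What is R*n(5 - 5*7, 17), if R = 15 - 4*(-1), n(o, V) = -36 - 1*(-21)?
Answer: -285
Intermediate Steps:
n(o, V) = -15 (n(o, V) = -36 + 21 = -15)
R = 19 (R = 15 - 1*(-4) = 15 + 4 = 19)
R*n(5 - 5*7, 17) = 19*(-15) = -285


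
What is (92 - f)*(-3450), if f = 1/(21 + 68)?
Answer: -28245150/89 ≈ -3.1736e+5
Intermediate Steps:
f = 1/89 ≈ 0.011236
(92 - f)*(-3450) = (92 - 1*1/89)*(-3450) = (92 - 1/89)*(-3450) = (8187/89)*(-3450) = -28245150/89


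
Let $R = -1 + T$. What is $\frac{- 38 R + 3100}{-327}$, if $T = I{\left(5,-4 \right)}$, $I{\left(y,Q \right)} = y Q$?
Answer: $- \frac{3898}{327} \approx -11.92$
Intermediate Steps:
$I{\left(y,Q \right)} = Q y$
$T = -20$ ($T = \left(-4\right) 5 = -20$)
$R = -21$ ($R = -1 - 20 = -21$)
$\frac{- 38 R + 3100}{-327} = \frac{\left(-38\right) \left(-21\right) + 3100}{-327} = \left(798 + 3100\right) \left(- \frac{1}{327}\right) = 3898 \left(- \frac{1}{327}\right) = - \frac{3898}{327}$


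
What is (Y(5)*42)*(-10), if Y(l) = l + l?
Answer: -4200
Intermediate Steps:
Y(l) = 2*l
(Y(5)*42)*(-10) = ((2*5)*42)*(-10) = (10*42)*(-10) = 420*(-10) = -4200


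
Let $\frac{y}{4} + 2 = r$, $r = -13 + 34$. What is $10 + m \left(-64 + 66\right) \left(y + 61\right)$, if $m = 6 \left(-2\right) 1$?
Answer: $-3278$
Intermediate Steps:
$r = 21$
$y = 76$ ($y = -8 + 4 \cdot 21 = -8 + 84 = 76$)
$m = -12$ ($m = \left(-12\right) 1 = -12$)
$10 + m \left(-64 + 66\right) \left(y + 61\right) = 10 - 12 \left(-64 + 66\right) \left(76 + 61\right) = 10 - 12 \cdot 2 \cdot 137 = 10 - 3288 = -3278$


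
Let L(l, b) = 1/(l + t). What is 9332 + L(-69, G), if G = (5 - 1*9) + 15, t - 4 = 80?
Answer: 139981/15 ≈ 9332.1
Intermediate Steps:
t = 84 (t = 4 + 80 = 84)
G = 11 (G = (5 - 9) + 15 = -4 + 15 = 11)
L(l, b) = 1/(84 + l) (L(l, b) = 1/(l + 84) = 1/(84 + l))
9332 + L(-69, G) = 9332 + 1/(84 - 69) = 9332 + 1/15 = 139981/15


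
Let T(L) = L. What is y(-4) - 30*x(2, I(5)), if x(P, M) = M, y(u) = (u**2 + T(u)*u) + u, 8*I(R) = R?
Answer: 37/4 ≈ 9.2500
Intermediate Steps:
I(R) = R/8
y(u) = u + 2*u**2 (y(u) = (u**2 + u*u) + u = (u**2 + u**2) + u = 2*u**2 + u = u + 2*u**2)
y(-4) - 30*x(2, I(5)) = -4*(1 + 2*(-4)) - 15*5/4 = -4*(1 - 8) - 30*5/8 = -4*(-7) - 75/4 = 28 - 75/4 = 37/4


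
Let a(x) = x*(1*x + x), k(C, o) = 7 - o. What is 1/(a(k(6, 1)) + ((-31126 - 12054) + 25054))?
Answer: -1/18054 ≈ -5.5389e-5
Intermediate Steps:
a(x) = 2*x² (a(x) = x*(x + x) = x*(2*x) = 2*x²)
1/(a(k(6, 1)) + ((-31126 - 12054) + 25054)) = 1/(2*(7 - 1*1)² + ((-31126 - 12054) + 25054)) = 1/(2*(7 - 1)² + (-43180 + 25054)) = 1/(2*6² - 18126) = 1/(2*36 - 18126) = 1/(72 - 18126) = 1/(-18054) = -1/18054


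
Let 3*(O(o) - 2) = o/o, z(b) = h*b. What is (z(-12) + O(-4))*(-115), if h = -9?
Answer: -38065/3 ≈ -12688.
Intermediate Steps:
z(b) = -9*b
O(o) = 7/3 (O(o) = 2 + (o/o)/3 = 2 + (1/3)*1 = 2 + 1/3 = 7/3)
(z(-12) + O(-4))*(-115) = (-9*(-12) + 7/3)*(-115) = (108 + 7/3)*(-115) = (331/3)*(-115) = -38065/3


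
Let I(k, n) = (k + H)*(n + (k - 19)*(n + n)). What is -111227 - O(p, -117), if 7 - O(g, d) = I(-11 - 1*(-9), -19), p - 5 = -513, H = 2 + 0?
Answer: -111234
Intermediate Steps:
H = 2
p = -508 (p = 5 - 513 = -508)
I(k, n) = (2 + k)*(n + 2*n*(-19 + k)) (I(k, n) = (k + 2)*(n + (k - 19)*(n + n)) = (2 + k)*(n + (-19 + k)*(2*n)) = (2 + k)*(n + 2*n*(-19 + k)))
O(g, d) = 7 (O(g, d) = 7 - (-19)*(-74 - 33*(-11 - 1*(-9)) + 2*(-11 - 1*(-9))**2) = 7 - (-19)*(-74 - 33*(-11 + 9) + 2*(-11 + 9)**2) = 7 - (-19)*(-74 - 33*(-2) + 2*(-2)**2) = 7 - (-19)*(-74 + 66 + 2*4) = 7 - (-19)*(-74 + 66 + 8) = 7 - (-19)*0 = 7 - 1*0 = 7 + 0 = 7)
-111227 - O(p, -117) = -111227 - 1*7 = -111227 - 7 = -111234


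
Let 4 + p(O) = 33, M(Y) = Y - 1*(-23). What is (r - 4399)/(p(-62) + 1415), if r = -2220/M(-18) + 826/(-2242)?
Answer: -23006/6859 ≈ -3.3541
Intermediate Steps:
M(Y) = 23 + Y (M(Y) = Y + 23 = 23 + Y)
p(O) = 29 (p(O) = -4 + 33 = 29)
r = -8443/19 (r = -2220/(23 - 18) + 826/(-2242) = -2220/5 + 826*(-1/2242) = -2220*⅕ - 7/19 = -444 - 7/19 = -8443/19 ≈ -444.37)
(r - 4399)/(p(-62) + 1415) = (-8443/19 - 4399)/(29 + 1415) = -92024/19/1444 = -92024/19*1/1444 = -23006/6859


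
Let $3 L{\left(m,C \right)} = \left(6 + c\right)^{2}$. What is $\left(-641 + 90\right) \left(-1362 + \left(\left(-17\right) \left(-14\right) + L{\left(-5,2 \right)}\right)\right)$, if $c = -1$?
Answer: $\frac{1844197}{3} \approx 6.1473 \cdot 10^{5}$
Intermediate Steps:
$L{\left(m,C \right)} = \frac{25}{3}$ ($L{\left(m,C \right)} = \frac{\left(6 - 1\right)^{2}}{3} = \frac{5^{2}}{3} = \frac{1}{3} \cdot 25 = \frac{25}{3}$)
$\left(-641 + 90\right) \left(-1362 + \left(\left(-17\right) \left(-14\right) + L{\left(-5,2 \right)}\right)\right) = \left(-641 + 90\right) \left(-1362 + \left(\left(-17\right) \left(-14\right) + \frac{25}{3}\right)\right) = - 551 \left(-1362 + \left(238 + \frac{25}{3}\right)\right) = - 551 \left(-1362 + \frac{739}{3}\right) = \left(-551\right) \left(- \frac{3347}{3}\right) = \frac{1844197}{3}$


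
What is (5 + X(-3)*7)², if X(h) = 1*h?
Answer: 256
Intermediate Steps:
X(h) = h
(5 + X(-3)*7)² = (5 - 3*7)² = (5 - 21)² = (-16)² = 256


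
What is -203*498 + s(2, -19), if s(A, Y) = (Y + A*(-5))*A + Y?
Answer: -101171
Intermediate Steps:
s(A, Y) = Y + A*(Y - 5*A) (s(A, Y) = (Y - 5*A)*A + Y = A*(Y - 5*A) + Y = Y + A*(Y - 5*A))
-203*498 + s(2, -19) = -203*498 + (-19 - 5*2**2 + 2*(-19)) = -101094 + (-19 - 5*4 - 38) = -101094 + (-19 - 20 - 38) = -101094 - 77 = -101171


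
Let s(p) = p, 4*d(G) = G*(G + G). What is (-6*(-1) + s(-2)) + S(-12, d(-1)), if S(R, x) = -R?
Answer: 16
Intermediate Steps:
d(G) = G²/2 (d(G) = (G*(G + G))/4 = (G*(2*G))/4 = (2*G²)/4 = G²/2)
(-6*(-1) + s(-2)) + S(-12, d(-1)) = (-6*(-1) - 2) - 1*(-12) = (6 - 2) + 12 = 4 + 12 = 16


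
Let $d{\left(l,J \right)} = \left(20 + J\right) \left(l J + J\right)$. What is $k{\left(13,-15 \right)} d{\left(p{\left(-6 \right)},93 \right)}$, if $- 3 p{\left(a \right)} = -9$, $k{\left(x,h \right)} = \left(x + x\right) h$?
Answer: $-16394040$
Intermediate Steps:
$k{\left(x,h \right)} = 2 h x$ ($k{\left(x,h \right)} = 2 x h = 2 h x$)
$p{\left(a \right)} = 3$ ($p{\left(a \right)} = \left(- \frac{1}{3}\right) \left(-9\right) = 3$)
$d{\left(l,J \right)} = \left(20 + J\right) \left(J + J l\right)$ ($d{\left(l,J \right)} = \left(20 + J\right) \left(J l + J\right) = \left(20 + J\right) \left(J + J l\right)$)
$k{\left(13,-15 \right)} d{\left(p{\left(-6 \right)},93 \right)} = 2 \left(-15\right) 13 \cdot 93 \left(20 + 93 + 20 \cdot 3 + 93 \cdot 3\right) = - 390 \cdot 93 \left(20 + 93 + 60 + 279\right) = - 390 \cdot 93 \cdot 452 = \left(-390\right) 42036 = -16394040$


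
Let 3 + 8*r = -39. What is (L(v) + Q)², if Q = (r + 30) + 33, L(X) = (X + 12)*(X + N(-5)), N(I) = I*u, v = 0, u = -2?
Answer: 505521/16 ≈ 31595.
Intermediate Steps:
r = -21/4 (r = -3/8 + (⅛)*(-39) = -3/8 - 39/8 = -21/4 ≈ -5.2500)
N(I) = -2*I (N(I) = I*(-2) = -2*I)
L(X) = (10 + X)*(12 + X) (L(X) = (X + 12)*(X - 2*(-5)) = (12 + X)*(X + 10) = (12 + X)*(10 + X) = (10 + X)*(12 + X))
Q = 231/4 (Q = (-21/4 + 30) + 33 = 99/4 + 33 = 231/4 ≈ 57.750)
(L(v) + Q)² = ((120 + 0² + 22*0) + 231/4)² = ((120 + 0 + 0) + 231/4)² = (120 + 231/4)² = (711/4)² = 505521/16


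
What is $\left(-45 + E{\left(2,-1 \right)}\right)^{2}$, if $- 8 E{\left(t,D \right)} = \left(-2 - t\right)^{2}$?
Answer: $2209$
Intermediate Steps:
$E{\left(t,D \right)} = - \frac{\left(-2 - t\right)^{2}}{8}$
$\left(-45 + E{\left(2,-1 \right)}\right)^{2} = \left(-45 - \frac{\left(2 + 2\right)^{2}}{8}\right)^{2} = \left(-45 - \frac{4^{2}}{8}\right)^{2} = \left(-45 - 2\right)^{2} = \left(-47\right)^{2} = 2209$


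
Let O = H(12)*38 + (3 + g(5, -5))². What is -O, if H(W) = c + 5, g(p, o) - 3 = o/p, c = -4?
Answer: -63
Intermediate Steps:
g(p, o) = 3 + o/p
H(W) = 1 (H(W) = -4 + 5 = 1)
O = 63 (O = 1*38 + (3 + (3 - 5/5))² = 38 + (3 + (3 - 5*⅕))² = 38 + (3 + (3 - 1))² = 38 + (3 + 2)² = 38 + 5² = 38 + 25 = 63)
-O = -1*63 = -63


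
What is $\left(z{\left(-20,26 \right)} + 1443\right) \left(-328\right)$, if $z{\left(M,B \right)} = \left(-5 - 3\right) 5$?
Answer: $-460184$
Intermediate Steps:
$z{\left(M,B \right)} = -40$ ($z{\left(M,B \right)} = \left(-8\right) 5 = -40$)
$\left(z{\left(-20,26 \right)} + 1443\right) \left(-328\right) = \left(-40 + 1443\right) \left(-328\right) = 1403 \left(-328\right) = -460184$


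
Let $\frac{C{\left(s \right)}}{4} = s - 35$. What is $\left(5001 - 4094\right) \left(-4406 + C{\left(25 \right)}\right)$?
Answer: $-4032522$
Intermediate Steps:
$C{\left(s \right)} = -140 + 4 s$ ($C{\left(s \right)} = 4 \left(s - 35\right) = 4 \left(-35 + s\right) = -140 + 4 s$)
$\left(5001 - 4094\right) \left(-4406 + C{\left(25 \right)}\right) = \left(5001 - 4094\right) \left(-4406 + \left(-140 + 4 \cdot 25\right)\right) = 907 \left(-4406 + \left(-140 + 100\right)\right) = 907 \left(-4406 - 40\right) = 907 \left(-4446\right) = -4032522$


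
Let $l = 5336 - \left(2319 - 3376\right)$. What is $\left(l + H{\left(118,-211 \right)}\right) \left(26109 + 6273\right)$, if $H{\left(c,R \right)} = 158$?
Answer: $212134482$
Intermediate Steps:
$l = 6393$ ($l = 5336 - \left(2319 - 3376\right) = 5336 - -1057 = 5336 + 1057 = 6393$)
$\left(l + H{\left(118,-211 \right)}\right) \left(26109 + 6273\right) = \left(6393 + 158\right) \left(26109 + 6273\right) = 6551 \cdot 32382 = 212134482$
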